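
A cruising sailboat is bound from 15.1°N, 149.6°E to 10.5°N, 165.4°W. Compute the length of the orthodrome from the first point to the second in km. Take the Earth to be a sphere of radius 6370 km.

cos σ = sin φ₁ sin φ₂ + cos φ₁ cos φ₂ cos Δλ
      = sin(15.10°)sin(10.50°) + cos(15.10°)cos(10.50°)cos(45.00°) = 0.7187
σ = 44.050° → d = Rσ = 6370·0.76882 = 4897 km

4897 km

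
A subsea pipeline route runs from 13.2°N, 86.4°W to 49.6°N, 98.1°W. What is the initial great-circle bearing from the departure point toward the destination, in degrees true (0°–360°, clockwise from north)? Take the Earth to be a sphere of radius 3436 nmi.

347.6°

N = sin Δλ·cos φ₂ = -0.1314;  D = cos φ₁ sin φ₂ − sin φ₁ cos φ₂ cos Δλ = +0.5965
initial course = atan2(N, D) = 347.57°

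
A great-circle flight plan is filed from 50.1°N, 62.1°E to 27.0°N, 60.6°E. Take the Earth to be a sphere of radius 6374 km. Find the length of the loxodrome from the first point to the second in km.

Rhumb course C = atan2(Δλ, Δψ) with Δψ = ln[tan(π/4+φ₂/2)/tan(π/4+φ₁/2)] = -0.5237, Δλ = -0.0262 → C = 182.86°
d = R·|Δφ| / |cos C| = 6374·0.40317 / 0.99875 = 2573 km

2573 km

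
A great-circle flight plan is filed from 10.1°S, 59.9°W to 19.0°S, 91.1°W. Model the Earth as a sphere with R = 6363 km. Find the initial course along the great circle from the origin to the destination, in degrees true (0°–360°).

N = sin Δλ·cos φ₂ = -0.4898;  D = cos φ₁ sin φ₂ − sin φ₁ cos φ₂ cos Δλ = -0.1787
initial course = atan2(N, D) = 249.96°

250.0°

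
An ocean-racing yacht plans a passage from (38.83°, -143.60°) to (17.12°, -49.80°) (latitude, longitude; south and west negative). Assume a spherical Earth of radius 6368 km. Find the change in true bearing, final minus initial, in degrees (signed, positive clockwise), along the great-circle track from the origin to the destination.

Initial bearing θ₁ = atan2(sin Δλ cos φ₂, cos φ₁ sin φ₂ − sin φ₁ cos φ₂ cos Δλ) = 74.24°
Final bearing θ₂ = (initial bearing from the destination back to the start) + 180° = 128.33°
Δθ = θ₂ − θ₁ = +54.1°

+54.1°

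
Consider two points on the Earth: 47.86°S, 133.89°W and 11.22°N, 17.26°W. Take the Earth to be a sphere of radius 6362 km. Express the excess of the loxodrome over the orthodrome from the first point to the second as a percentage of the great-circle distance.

Great circle: σ = 2.0256 rad → d_gc = Rσ = 12886.7 km
Rhumb: Δφ = +1.0311, Δλ = +2.0356, Δψ = +1.1509, q = Δφ/Δψ = 0.8959 → d_rh = R√(Δφ²+q²Δλ²) = 13328.8 km
Excess = (13328.8 − 12886.7) / 12886.7 = 442.1 / 12886.7 = 3.43% ≈ 3.4%

3.4%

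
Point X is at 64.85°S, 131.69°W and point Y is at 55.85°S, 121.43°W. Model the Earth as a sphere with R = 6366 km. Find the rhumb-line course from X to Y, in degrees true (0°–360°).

29.2°

Meridional parts: M(φ₁)=-1.5003, M(φ₂)=-1.1804 → ΔM = +0.3199;  Δλ = +0.1791 rad
tan C = Δλ / ΔM = +0.5598 → C = 29.24°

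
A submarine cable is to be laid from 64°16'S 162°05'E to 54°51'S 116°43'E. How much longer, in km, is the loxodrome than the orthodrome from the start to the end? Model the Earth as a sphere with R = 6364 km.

Great circle: cos σ = sin φ₁ sin φ₂ + cos φ₁ cos φ₂ cos Δλ,  σ = 0.4222 rad → d_gc = 2687.1 km
Rhumb line: Δψ = +0.3269, q = Δφ/Δψ = 0.5028, d_rh = R√(Δφ²+q²Δλ²) = 2740.8 km
Excess = 2740.8 − 2687.1 = 53.7 ≈ 54 km

54 km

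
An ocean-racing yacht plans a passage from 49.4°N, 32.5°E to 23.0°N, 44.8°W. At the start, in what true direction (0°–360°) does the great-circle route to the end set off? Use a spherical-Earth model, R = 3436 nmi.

θ = atan2( sin Δλ·cos φ₂ ,  cos φ₁ sin φ₂ − sin φ₁ cos φ₂ cos Δλ )
  = atan2(-0.8980, +0.1006) = 276.39°

276.4°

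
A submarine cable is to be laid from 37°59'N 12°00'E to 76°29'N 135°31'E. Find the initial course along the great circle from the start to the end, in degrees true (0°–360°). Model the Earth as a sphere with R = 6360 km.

N = sin Δλ·cos φ₂ = +0.1949;  D = cos φ₁ sin φ₂ − sin φ₁ cos φ₂ cos Δλ = +0.8458
initial course = atan2(N, D) = 12.97°

13.0°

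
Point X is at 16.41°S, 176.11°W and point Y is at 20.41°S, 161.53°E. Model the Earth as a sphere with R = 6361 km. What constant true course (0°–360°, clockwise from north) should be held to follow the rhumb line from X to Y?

259.3°

Δψ = ln[tan(π/4+φ₂/2)/tan(π/4+φ₁/2)] = -0.0736
Δλ = -0.3903 rad (taken the short way round)
course = atan2(Δλ, Δψ) = 259.32°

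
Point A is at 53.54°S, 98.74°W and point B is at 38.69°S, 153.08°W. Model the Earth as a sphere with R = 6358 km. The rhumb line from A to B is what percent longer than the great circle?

Great circle: σ = 0.6870 rad → d_gc = Rσ = 4367.8 km
Rhumb: Δφ = +0.2592, Δλ = -0.9484, Δψ = +0.3772, q = Δφ/Δψ = 0.6870 → d_rh = R√(Δφ²+q²Δλ²) = 4458.5 km
Excess = (4458.5 − 4367.8) / 4367.8 = 90.7 / 4367.8 = 2.08% ≈ 2.1%

2.1%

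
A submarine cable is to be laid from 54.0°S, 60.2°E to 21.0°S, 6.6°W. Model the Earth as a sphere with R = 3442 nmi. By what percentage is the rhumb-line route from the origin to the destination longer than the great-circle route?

Great circle: σ = 1.0401 rad → d_gc = Rσ = 3580.2 nmi
Rhumb: Δφ = +0.5760, Δλ = -1.1659, Δψ = +0.7492, q = Δφ/Δψ = 0.7688 → d_rh = R√(Δφ²+q²Δλ²) = 3667.2 nmi
Excess = (3667.2 − 3580.2) / 3580.2 = 87.0 / 3580.2 = 2.43% ≈ 2.4%

2.4%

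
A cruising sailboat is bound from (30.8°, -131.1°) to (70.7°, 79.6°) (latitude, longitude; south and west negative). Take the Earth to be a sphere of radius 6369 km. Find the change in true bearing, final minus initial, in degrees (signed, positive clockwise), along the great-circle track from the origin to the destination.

At departure: θ₁ = atan2(sin Δλ cos φ₂, cos φ₁ sin φ₂ − sin φ₁ cos φ₂ cos Δλ) = 349.99°
At arrival: θ₂ = atan2(sin Δλ cos φ₁, −cos φ₂ sin φ₁ + sin φ₂ cos φ₁ cos Δλ) = 206.85°
Δθ = θ₂ − θ₁ = -143.1°

-143.1°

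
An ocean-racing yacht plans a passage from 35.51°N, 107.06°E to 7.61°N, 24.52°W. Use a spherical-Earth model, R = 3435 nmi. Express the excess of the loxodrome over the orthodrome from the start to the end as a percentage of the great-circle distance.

5.7%

Great circle: σ = 2.0472 rad → d_gc = Rσ = 7032.0 nmi
Rhumb: Δφ = -0.4869, Δλ = -2.2965, Δψ = -0.5305, q = Δφ/Δψ = 0.9179 → d_rh = R√(Δφ²+q²Δλ²) = 7431.2 nmi
Excess = (7431.2 − 7032.0) / 7032.0 = 399.2 / 7032.0 = 5.68% ≈ 5.7%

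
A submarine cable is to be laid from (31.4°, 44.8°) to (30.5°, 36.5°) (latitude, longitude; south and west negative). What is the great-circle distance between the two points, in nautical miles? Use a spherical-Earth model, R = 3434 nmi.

430 nmi

cos σ = sin φ₁ sin φ₂ + cos φ₁ cos φ₂ cos Δλ
      = sin(31.40°)sin(30.50°) + cos(31.40°)cos(30.50°)cos(-8.30°) = 0.9922
σ = 7.173° → d = Rσ = 3434·0.12519 = 430 nmi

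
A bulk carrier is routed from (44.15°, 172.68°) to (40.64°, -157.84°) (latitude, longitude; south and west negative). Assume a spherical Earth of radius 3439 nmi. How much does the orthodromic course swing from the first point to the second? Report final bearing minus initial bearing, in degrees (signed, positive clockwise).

+20.1°

At departure: θ₁ = atan2(sin Δλ cos φ₂, cos φ₁ sin φ₂ − sin φ₁ cos φ₂ cos Δλ) = 88.89°
At arrival: θ₂ = atan2(sin Δλ cos φ₁, −cos φ₂ sin φ₁ + sin φ₂ cos φ₁ cos Δλ) = 109.02°
Δθ = θ₂ − θ₁ = +20.1°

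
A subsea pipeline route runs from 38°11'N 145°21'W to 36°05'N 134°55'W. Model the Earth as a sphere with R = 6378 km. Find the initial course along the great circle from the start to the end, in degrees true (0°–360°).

N = sin Δλ·cos φ₂ = +0.1464;  D = cos φ₁ sin φ₂ − sin φ₁ cos φ₂ cos Δλ = -0.0284
initial course = atan2(N, D) = 100.98°

101.0°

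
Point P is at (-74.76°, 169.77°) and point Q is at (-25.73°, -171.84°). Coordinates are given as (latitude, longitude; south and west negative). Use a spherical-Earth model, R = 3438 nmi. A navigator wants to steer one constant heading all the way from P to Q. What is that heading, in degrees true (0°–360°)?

11.7°

Meridional parts: M(φ₁)=-2.0115, M(φ₂)=-0.4650 → ΔM = +1.5466;  Δλ = +0.3210 rad
tan C = Δλ / ΔM = +0.2075 → C = 11.72°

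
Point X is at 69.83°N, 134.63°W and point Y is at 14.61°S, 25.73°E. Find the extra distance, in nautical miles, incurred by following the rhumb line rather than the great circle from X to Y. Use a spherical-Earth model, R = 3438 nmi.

1353 nmi

Great circle: cos σ = sin φ₁ sin φ₂ + cos φ₁ cos φ₂ cos Δλ,  σ = 2.1544 rad → d_gc = 7406.7 nmi
Rhumb line: Δψ = -1.9846, q = Δφ/Δψ = 0.7426, d_rh = R√(Δφ²+q²Δλ²) = 8759.6 nmi
Excess = 8759.6 − 7406.7 = 1352.9 ≈ 1353 nmi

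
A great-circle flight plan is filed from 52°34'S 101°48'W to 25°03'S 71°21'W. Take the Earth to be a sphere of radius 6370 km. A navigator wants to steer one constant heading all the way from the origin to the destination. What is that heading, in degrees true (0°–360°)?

Meridional parts: M(φ₁)=-1.0823, M(φ₂)=-0.4518 → ΔM = +0.6305;  Δλ = +0.5315 rad
tan C = Δλ / ΔM = +0.8429 → C = 40.13°

40.1°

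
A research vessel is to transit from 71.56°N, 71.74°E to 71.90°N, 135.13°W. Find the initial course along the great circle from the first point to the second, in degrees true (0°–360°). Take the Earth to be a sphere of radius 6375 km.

14.0°

θ = atan2( sin Δλ·cos φ₂ ,  cos φ₁ sin φ₂ − sin φ₁ cos φ₂ cos Δλ )
  = atan2(+0.1404, +0.5636) = 13.99°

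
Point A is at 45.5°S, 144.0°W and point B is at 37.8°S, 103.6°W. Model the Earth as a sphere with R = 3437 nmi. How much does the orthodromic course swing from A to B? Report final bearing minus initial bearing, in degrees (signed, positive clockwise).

Initial bearing θ₁ = atan2(sin Δλ cos φ₂, cos φ₁ sin φ₂ − sin φ₁ cos φ₂ cos Δλ) = 90.05°
Final bearing θ₂ = (initial bearing from the destination back to the start) + 180° = 62.51°
Δθ = θ₂ − θ₁ = -27.5°

-27.5°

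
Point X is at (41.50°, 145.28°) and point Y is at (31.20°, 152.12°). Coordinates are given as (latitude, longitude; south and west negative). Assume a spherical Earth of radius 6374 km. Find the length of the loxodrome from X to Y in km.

1299 km

Δψ = ln[tan(π/4+φ₂/2)/tan(π/4+φ₁/2)] = -0.2238;  Δφ = -0.1798 rad,  Δλ = +0.1194 rad
q = Δφ/Δψ = 0.8031
d = R·√(Δφ² + q²Δλ²) = 6374·0.20374 = 1299 km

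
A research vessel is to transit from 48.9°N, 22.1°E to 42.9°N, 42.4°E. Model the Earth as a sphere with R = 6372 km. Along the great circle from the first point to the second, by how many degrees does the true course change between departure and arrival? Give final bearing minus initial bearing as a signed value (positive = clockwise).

+14.7°

At departure: θ₁ = atan2(sin Δλ cos φ₂, cos φ₁ sin φ₂ − sin φ₁ cos φ₂ cos Δλ) = 105.45°
At arrival: θ₂ = atan2(sin Δλ cos φ₁, −cos φ₂ sin φ₁ + sin φ₂ cos φ₁ cos Δλ) = 120.12°
Δθ = θ₂ − θ₁ = +14.7°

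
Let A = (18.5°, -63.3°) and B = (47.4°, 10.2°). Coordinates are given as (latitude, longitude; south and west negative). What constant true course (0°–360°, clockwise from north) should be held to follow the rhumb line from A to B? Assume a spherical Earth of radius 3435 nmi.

Δψ = ln[tan(π/4+φ₂/2)/tan(π/4+φ₁/2)] = +0.6133
Δλ = +1.2828 rad (taken the short way round)
course = atan2(Δλ, Δψ) = 64.45°

64.4°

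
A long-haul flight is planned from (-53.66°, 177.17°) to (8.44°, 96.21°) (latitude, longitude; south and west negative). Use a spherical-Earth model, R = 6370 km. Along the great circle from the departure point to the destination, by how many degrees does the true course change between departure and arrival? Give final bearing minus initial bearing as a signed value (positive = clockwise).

At departure: θ₁ = atan2(sin Δλ cos φ₂, cos φ₁ sin φ₂ − sin φ₁ cos φ₂ cos Δλ) = 282.25°
At arrival: θ₂ = atan2(sin Δλ cos φ₁, −cos φ₂ sin φ₁ + sin φ₂ cos φ₁ cos Δλ) = 324.17°
Δθ = θ₂ − θ₁ = +41.9°

+41.9°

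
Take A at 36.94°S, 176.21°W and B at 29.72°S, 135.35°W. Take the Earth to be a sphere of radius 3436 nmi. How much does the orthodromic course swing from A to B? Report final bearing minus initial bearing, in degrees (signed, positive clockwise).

Initial bearing θ₁ = atan2(sin Δλ cos φ₂, cos φ₁ sin φ₂ − sin φ₁ cos φ₂ cos Δλ) = 90.15°
Final bearing θ₂ = (initial bearing from the destination back to the start) + 180° = 66.97°
Δθ = θ₂ − θ₁ = -23.2°

-23.2°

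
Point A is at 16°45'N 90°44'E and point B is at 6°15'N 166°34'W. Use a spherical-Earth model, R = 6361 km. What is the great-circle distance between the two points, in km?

11129 km

Haversine: a = sin²(Δφ/2)+cos φ₁ cos φ₂ sin²(Δλ/2) = 0.58895;  σ = 2·atan2(√a,√(1−a))
σ = 100.247° → d = Rσ = 6361·1.74964 = 11129 km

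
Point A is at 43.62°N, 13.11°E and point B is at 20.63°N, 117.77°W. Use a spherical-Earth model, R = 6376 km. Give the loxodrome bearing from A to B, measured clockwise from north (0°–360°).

Meridional parts: M(φ₁)=+0.8477, M(φ₂)=+0.3681 → ΔM = -0.4796;  Δλ = -2.2843 rad
tan C = Δλ / ΔM = +4.7628 → C = 258.14°

258.1°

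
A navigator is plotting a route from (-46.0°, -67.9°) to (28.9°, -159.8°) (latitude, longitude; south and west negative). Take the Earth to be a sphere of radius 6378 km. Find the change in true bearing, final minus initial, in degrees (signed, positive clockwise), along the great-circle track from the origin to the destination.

Initial bearing θ₁ = atan2(sin Δλ cos φ₂, cos φ₁ sin φ₂ − sin φ₁ cos φ₂ cos Δλ) = 289.79°
Final bearing θ₂ = (initial bearing from the destination back to the start) + 180° = 311.70°
Δθ = θ₂ − θ₁ = +21.9°

+21.9°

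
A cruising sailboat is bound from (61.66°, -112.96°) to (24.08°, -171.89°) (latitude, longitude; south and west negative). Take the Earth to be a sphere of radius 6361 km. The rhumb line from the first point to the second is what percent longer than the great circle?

2.3%

Great circle: σ = 0.9487 rad → d_gc = Rσ = 6034.4 km
Rhumb: Δφ = -0.6559, Δλ = -1.0285, Δψ = -0.9432, q = Δφ/Δψ = 0.6954 → d_rh = R√(Δφ²+q²Δλ²) = 6173.0 km
Excess = (6173.0 − 6034.4) / 6034.4 = 138.6 / 6034.4 = 2.30% ≈ 2.3%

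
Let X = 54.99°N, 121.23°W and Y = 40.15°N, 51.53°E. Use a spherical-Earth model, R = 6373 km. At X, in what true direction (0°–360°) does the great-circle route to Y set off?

N = sin Δλ·cos φ₂ = +0.0963;  D = cos φ₁ sin φ₂ − sin φ₁ cos φ₂ cos Δλ = +0.9910
initial course = atan2(N, D) = 5.55°

5.6°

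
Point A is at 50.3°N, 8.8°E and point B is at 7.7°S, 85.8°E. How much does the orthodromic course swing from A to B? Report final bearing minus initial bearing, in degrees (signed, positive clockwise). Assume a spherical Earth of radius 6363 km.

+36.6°

At departure: θ₁ = atan2(sin Δλ cos φ₂, cos φ₁ sin φ₂ − sin φ₁ cos φ₂ cos Δλ) = 104.91°
At arrival: θ₂ = atan2(sin Δλ cos φ₁, −cos φ₂ sin φ₁ + sin φ₂ cos φ₁ cos Δλ) = 141.47°
Δθ = θ₂ − θ₁ = +36.6°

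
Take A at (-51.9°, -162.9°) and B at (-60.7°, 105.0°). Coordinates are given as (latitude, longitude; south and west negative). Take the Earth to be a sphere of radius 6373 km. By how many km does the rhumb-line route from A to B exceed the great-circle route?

Great circle: cos σ = sin φ₁ sin φ₂ + cos φ₁ cos φ₂ cos Δλ,  σ = 0.8296 rad → d_gc = 5286.8 km
Rhumb line: Δψ = -0.2783, q = Δφ/Δψ = 0.5518, d_rh = R√(Δφ²+q²Δλ²) = 5737.2 km
Excess = 5737.2 − 5286.8 = 450.4 ≈ 450 km

450 km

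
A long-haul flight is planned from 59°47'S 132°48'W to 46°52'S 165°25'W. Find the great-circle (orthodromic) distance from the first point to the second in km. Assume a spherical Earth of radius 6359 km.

cos σ = sin φ₁ sin φ₂ + cos φ₁ cos φ₂ cos Δλ
      = sin(-59.78°)sin(-46.87°) + cos(-59.78°)cos(-46.87°)cos(-32.62°) = 0.9204
σ = 23.011° → d = Rσ = 6359·0.40161 = 2554 km

2554 km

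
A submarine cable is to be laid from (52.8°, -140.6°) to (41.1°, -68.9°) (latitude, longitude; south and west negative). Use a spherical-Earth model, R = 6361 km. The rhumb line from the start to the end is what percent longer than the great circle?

Great circle: σ = 0.8411 rad → d_gc = Rσ = 5350.0 km
Rhumb: Δφ = -0.2042, Δλ = +1.2514, Δψ = -0.3009, q = Δφ/Δψ = 0.6787 → d_rh = R√(Δφ²+q²Δλ²) = 5556.6 km
Excess = (5556.6 − 5350.0) / 5350.0 = 206.6 / 5350.0 = 3.86% ≈ 3.9%

3.9%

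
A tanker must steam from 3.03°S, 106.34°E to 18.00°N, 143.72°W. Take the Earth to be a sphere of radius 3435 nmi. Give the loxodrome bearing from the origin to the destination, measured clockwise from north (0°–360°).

79.0°

Δψ = ln[tan(π/4+φ₂/2)/tan(π/4+φ₁/2)] = +0.3724
Δλ = +1.9188 rad (taken the short way round)
course = atan2(Δλ, Δψ) = 79.02°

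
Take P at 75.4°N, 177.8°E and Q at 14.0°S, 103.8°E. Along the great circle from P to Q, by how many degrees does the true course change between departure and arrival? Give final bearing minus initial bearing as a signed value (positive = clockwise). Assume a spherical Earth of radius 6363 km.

Initial bearing θ₁ = atan2(sin Δλ cos φ₂, cos φ₁ sin φ₂ − sin φ₁ cos φ₂ cos Δλ) = 251.07°
Final bearing θ₂ = (initial bearing from the destination back to the start) + 180° = 194.23°
Δθ = θ₂ − θ₁ = -56.8°

-56.8°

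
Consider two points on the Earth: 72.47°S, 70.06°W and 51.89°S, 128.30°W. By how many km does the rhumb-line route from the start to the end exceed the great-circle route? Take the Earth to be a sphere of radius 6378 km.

Great circle: cos σ = sin φ₁ sin φ₂ + cos φ₁ cos φ₂ cos Δλ,  σ = 0.5583 rad → d_gc = 3561.100 km
Rhumb line: Δψ = +0.8066, q = Δφ/Δψ = 0.4453, d_rh = R√(Δφ²+q²Δλ²) = 3685.605 km
Excess = 3685.605 − 3561.100 = 124.505 ≈ 125 km

125 km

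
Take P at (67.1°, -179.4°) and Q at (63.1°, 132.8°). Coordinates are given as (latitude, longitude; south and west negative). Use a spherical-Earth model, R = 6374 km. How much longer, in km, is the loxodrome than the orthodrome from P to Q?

55 km

Great circle: cos σ = sin φ₁ sin φ₂ + cos φ₁ cos φ₂ cos Δλ,  σ = 0.3488 rad → d_gc = 2223.5 km
Rhumb line: Δψ = -0.1662, q = Δφ/Δψ = 0.4202, d_rh = R√(Δφ²+q²Δλ²) = 2278.1 km
Excess = 2278.1 − 2223.5 = 54.6 ≈ 55 km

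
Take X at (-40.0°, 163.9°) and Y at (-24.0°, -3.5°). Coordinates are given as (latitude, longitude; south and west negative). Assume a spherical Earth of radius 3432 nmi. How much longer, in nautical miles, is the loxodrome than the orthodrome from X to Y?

Great circle: cos σ = sin φ₁ sin φ₂ + cos φ₁ cos φ₂ cos Δλ,  σ = 2.0059 rad → d_gc = 6884.3 nmi
Rhumb line: Δψ = +0.3312, q = Δφ/Δψ = 0.8431, d_rh = R√(Δφ²+q²Δλ²) = 8508.3 nmi
Excess = 8508.3 − 6884.3 = 1624.0 ≈ 1624 nmi

1624 nmi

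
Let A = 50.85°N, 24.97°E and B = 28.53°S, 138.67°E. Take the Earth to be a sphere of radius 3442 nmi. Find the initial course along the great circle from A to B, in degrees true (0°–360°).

θ = atan2( sin Δλ·cos φ₂ ,  cos φ₁ sin φ₂ − sin φ₁ cos φ₂ cos Δλ )
  = atan2(+0.8045, -0.0277) = 91.97°

92.0°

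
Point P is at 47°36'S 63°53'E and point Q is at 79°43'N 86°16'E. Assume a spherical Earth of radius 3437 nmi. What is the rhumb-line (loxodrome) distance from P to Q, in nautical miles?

7689 nmi

Rhumb course C = atan2(Δλ, Δψ) with Δψ = ln[tan(π/4+φ₂/2)/tan(π/4+φ₁/2)] = +3.3552, Δλ = +0.3907 → C = 6.64°
d = R·|Δφ| / |cos C| = 3437·2.22210 / 0.99329 = 7689 nmi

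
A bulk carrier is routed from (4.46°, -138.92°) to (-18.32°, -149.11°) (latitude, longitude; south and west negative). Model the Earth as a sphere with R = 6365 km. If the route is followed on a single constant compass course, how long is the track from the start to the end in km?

Rhumb course C = atan2(Δλ, Δψ) with Δψ = ln[tan(π/4+φ₂/2)/tan(π/4+φ₁/2)] = -0.4033, Δλ = -0.1778 → C = 203.80°
d = R·|Δφ| / |cos C| = 6365·0.39759 / 0.91497 = 2766 km

2766 km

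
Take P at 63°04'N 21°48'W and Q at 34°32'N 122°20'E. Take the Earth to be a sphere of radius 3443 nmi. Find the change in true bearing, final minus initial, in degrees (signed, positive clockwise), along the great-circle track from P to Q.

Initial bearing θ₁ = atan2(sin Δλ cos φ₂, cos φ₁ sin φ₂ − sin φ₁ cos φ₂ cos Δλ) = 29.53°
Final bearing θ₂ = (initial bearing from the destination back to the start) + 180° = 164.27°
Δθ = θ₂ − θ₁ = +134.7°

+134.7°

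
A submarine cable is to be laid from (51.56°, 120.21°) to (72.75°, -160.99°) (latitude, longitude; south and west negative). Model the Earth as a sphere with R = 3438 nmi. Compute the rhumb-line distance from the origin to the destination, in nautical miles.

2456 nmi

Rhumb course C = atan2(Δλ, Δψ) with Δψ = ln[tan(π/4+φ₂/2)/tan(π/4+φ₁/2)] = +0.8322, Δλ = +1.3753 → C = 58.82°
d = R·|Δφ| / |cos C| = 3438·0.36984 / 0.51771 = 2456 nmi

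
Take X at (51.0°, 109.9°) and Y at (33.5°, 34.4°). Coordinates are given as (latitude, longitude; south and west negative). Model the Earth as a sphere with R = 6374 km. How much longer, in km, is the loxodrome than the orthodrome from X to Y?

232 km

Great circle: cos σ = sin φ₁ sin φ₂ + cos φ₁ cos φ₂ cos Δλ,  σ = 0.9760 rad → d_gc = 6221.1 km
Rhumb line: Δψ = -0.4170, q = Δφ/Δψ = 0.7325, d_rh = R√(Δφ²+q²Δλ²) = 6453.2 km
Excess = 6453.2 − 6221.1 = 232.1 ≈ 232 km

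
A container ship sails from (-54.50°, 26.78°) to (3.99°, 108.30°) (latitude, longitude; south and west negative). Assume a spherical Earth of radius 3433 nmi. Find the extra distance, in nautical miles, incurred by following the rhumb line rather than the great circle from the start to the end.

119 nmi

Great circle: cos σ = sin φ₁ sin φ₂ + cos φ₁ cos φ₂ cos Δλ,  σ = 1.5420 rad → d_gc = 5293.7 nmi
Rhumb line: Δψ = +1.2088, q = Δφ/Δψ = 0.8445, d_rh = R√(Δφ²+q²Δλ²) = 5412.7 nmi
Excess = 5412.7 − 5293.7 = 119.0 ≈ 119 nmi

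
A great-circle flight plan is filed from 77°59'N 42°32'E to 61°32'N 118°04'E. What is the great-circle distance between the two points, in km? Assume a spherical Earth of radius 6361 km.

Haversine: a = sin²(Δφ/2)+cos φ₁ cos φ₂ sin²(Δλ/2) = 0.05769;  σ = 2·atan2(√a,√(1−a))
σ = 27.795° → d = Rσ = 6361·0.48511 = 3086 km

3086 km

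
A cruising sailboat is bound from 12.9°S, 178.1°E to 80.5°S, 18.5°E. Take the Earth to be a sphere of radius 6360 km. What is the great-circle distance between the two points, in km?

9549 km

cos σ = sin φ₁ sin φ₂ + cos φ₁ cos φ₂ cos Δλ
      = sin(-12.90°)sin(-80.50°) + cos(-12.90°)cos(-80.50°)cos(-159.60°) = 0.0694
σ = 86.021° → d = Rσ = 6360·1.50134 = 9549 km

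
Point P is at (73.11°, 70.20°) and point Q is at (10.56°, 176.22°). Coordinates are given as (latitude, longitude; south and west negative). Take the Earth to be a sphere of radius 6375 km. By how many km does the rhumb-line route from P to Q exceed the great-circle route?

818 km

Great circle: cos σ = sin φ₁ sin φ₂ + cos φ₁ cos φ₂ cos Δλ,  σ = 1.4741 rad → d_gc = 9397.44 km
Rhumb line: Δψ = -1.7220, q = Δφ/Δψ = 0.6340, d_rh = R√(Δφ²+q²Δλ²) = 10215.86 km
Excess = 10215.86 − 9397.44 = 818.42 ≈ 818 km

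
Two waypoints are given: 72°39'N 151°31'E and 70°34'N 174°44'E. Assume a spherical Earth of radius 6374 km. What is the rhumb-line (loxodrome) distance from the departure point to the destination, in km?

Rhumb course C = atan2(Δλ, Δψ) with Δψ = ln[tan(π/4+φ₂/2)/tan(π/4+φ₁/2)] = -0.1154, Δλ = +0.4052 → C = 105.89°
d = R·|Δφ| / |cos C| = 6374·0.03636 / 0.27383 = 846 km

846 km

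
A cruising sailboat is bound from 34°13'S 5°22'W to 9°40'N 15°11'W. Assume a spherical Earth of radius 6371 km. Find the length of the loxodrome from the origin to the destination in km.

Δψ = ln[tan(π/4+φ₂/2)/tan(π/4+φ₁/2)] = +0.8057;  Δφ = +0.7659 rad,  Δλ = -0.1713 rad
q = Δφ/Δψ = 0.9506
d = R·√(Δφ² + q²Δλ²) = 6371·0.78303 = 4989 km

4989 km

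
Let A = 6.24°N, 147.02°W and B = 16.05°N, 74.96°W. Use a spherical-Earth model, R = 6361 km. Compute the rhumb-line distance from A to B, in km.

7914 km

Δψ = ln[tan(π/4+φ₂/2)/tan(π/4+φ₁/2)] = +0.1747;  Δφ = +0.1712 rad,  Δλ = +1.2577 rad
q = Δφ/Δψ = 0.9798
d = R·√(Δφ² + q²Δλ²) = 6361·1.24418 = 7914 km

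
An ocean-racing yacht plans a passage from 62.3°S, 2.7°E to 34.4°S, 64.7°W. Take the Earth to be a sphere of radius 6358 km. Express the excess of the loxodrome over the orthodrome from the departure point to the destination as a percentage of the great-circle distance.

3.6%

Great circle: σ = 0.8663 rad → d_gc = Rσ = 5508.2 km
Rhumb: Δφ = +0.4869, Δλ = -1.1764, Δψ = +0.7601, q = Δφ/Δψ = 0.6406 → d_rh = R√(Δφ²+q²Δλ²) = 5704.7 km
Excess = (5704.7 − 5508.2) / 5508.2 = 196.5 / 5508.2 = 3.57% ≈ 3.6%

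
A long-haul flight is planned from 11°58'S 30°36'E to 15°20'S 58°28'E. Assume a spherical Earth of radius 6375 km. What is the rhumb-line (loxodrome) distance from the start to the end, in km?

Rhumb course C = atan2(Δλ, Δψ) with Δψ = ln[tan(π/4+φ₂/2)/tan(π/4+φ₁/2)] = -0.0605, Δλ = +0.4864 → C = 97.09°
d = R·|Δφ| / |cos C| = 6375·0.05876 / 0.12339 = 3036 km

3036 km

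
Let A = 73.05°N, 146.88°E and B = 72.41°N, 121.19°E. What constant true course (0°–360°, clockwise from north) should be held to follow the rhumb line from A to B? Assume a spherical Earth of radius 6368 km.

265.2°

Meridional parts: M(φ₁)=+1.9038, M(φ₂)=+1.8661 → ΔM = -0.0376;  Δλ = -0.4484 rad
tan C = Δλ / ΔM = +11.9154 → C = 265.20°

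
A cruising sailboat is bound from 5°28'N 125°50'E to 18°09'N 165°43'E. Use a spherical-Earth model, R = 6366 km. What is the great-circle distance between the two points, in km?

cos σ = sin φ₁ sin φ₂ + cos φ₁ cos φ₂ cos Δλ
      = sin(5.47°)sin(18.15°) + cos(5.47°)cos(18.15°)cos(39.88°) = 0.7555
σ = 40.928° → d = Rσ = 6366·0.71433 = 4547 km

4547 km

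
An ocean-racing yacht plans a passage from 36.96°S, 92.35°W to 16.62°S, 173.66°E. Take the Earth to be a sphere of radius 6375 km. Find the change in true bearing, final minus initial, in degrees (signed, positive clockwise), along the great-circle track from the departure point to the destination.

+52.3°

At departure: θ₁ = atan2(sin Δλ cos φ₂, cos φ₁ sin φ₂ − sin φ₁ cos φ₂ cos Δλ) = 254.30°
At arrival: θ₂ = atan2(sin Δλ cos φ₁, −cos φ₂ sin φ₁ + sin φ₂ cos φ₁ cos Δλ) = 306.60°
Δθ = θ₂ − θ₁ = +52.3°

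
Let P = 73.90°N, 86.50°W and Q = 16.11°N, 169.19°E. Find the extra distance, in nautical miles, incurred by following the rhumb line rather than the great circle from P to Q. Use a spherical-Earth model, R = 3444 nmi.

423 nmi

Great circle: cos σ = sin φ₁ sin φ₂ + cos φ₁ cos φ₂ cos Δλ,  σ = 1.3687 rad → d_gc = 4713.7 nmi
Rhumb line: Δψ = -1.6710, q = Δφ/Δψ = 0.6036, d_rh = R√(Δφ²+q²Δλ²) = 5137.1 nmi
Excess = 5137.1 − 4713.7 = 423.4 ≈ 423 nmi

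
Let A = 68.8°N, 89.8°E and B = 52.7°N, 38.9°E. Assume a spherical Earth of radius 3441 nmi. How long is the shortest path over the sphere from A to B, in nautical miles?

1704 nmi

Haversine: a = sin²(Δφ/2)+cos φ₁ cos φ₂ sin²(Δλ/2) = 0.06008;  σ = 2·atan2(√a,√(1−a))
σ = 28.376° → d = Rσ = 3441·0.49526 = 1704 nmi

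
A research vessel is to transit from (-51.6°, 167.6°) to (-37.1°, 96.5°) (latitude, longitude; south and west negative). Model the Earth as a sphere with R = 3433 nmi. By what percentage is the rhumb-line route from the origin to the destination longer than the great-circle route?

Great circle: σ = 0.8851 rad → d_gc = Rσ = 3038.6 nmi
Rhumb: Δφ = +0.2531, Δλ = -1.2409, Δψ = +0.3567, q = Δφ/Δψ = 0.7095 → d_rh = R√(Δφ²+q²Δλ²) = 3144.9 nmi
Excess = (3144.9 − 3038.6) / 3038.6 = 106.3 / 3038.6 = 3.50% ≈ 3.5%

3.5%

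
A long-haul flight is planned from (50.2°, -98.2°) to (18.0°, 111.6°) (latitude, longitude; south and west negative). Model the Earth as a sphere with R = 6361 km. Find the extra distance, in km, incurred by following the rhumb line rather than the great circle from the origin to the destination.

2050 km

Great circle: cos σ = sin φ₁ sin φ₂ + cos φ₁ cos φ₂ cos Δλ,  σ = 1.8659 rad → d_gc = 11869.17 km
Rhumb line: Δψ = -0.6967, q = Δφ/Δψ = 0.8067, d_rh = R√(Δφ²+q²Δλ²) = 13918.72 km
Excess = 13918.72 − 11869.17 = 2049.55 ≈ 2050 km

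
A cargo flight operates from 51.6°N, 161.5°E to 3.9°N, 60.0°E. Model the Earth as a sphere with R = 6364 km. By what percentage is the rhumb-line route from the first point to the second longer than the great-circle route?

Great circle: σ = 1.6411 rad → d_gc = Rσ = 10444.0 km
Rhumb: Δφ = -0.8325, Δλ = -1.7715, Δψ = -0.9868, q = Δφ/Δψ = 0.8437 → d_rh = R√(Δφ²+q²Δλ²) = 10887.8 km
Excess = (10887.8 − 10444.0) / 10444.0 = 443.8 / 10444.0 = 4.249% ≈ 4.2%

4.2%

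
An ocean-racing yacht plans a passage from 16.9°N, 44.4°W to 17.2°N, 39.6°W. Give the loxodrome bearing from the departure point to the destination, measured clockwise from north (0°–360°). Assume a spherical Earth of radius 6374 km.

Meridional parts: M(φ₁)=+0.2993, M(φ₂)=+0.3048 → ΔM = +0.0055;  Δλ = +0.0838 rad
tan C = Δλ / ΔM = +15.2968 → C = 86.26°

86.3°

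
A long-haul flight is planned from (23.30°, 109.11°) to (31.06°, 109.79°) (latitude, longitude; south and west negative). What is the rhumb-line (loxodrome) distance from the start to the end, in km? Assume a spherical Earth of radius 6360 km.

Δψ = ln[tan(π/4+φ₂/2)/tan(π/4+φ₁/2)] = +0.1524;  Δφ = +0.1354 rad,  Δλ = +0.0119 rad
q = Δφ/Δψ = 0.8885
d = R·√(Δφ² + q²Δλ²) = 6360·0.13585 = 864 km

864 km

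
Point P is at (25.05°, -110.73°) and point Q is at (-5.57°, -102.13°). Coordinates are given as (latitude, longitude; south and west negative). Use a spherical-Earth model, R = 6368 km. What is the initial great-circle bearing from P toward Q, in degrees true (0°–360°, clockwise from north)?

N = sin Δλ·cos φ₂ = +0.1488;  D = cos φ₁ sin φ₂ − sin φ₁ cos φ₂ cos Δλ = -0.5046
initial course = atan2(N, D) = 163.57°

163.6°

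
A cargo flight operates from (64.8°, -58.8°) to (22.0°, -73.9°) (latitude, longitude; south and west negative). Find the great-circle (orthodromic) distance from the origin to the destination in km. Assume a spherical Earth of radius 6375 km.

4889 km

Haversine: a = sin²(Δφ/2)+cos φ₁ cos φ₂ sin²(Δλ/2) = 0.13995;  σ = 2·atan2(√a,√(1−a))
σ = 43.937° → d = Rσ = 6375·0.76685 = 4889 km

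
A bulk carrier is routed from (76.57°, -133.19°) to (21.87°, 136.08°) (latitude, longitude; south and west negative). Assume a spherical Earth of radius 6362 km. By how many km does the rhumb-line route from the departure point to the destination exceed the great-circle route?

542 km

Great circle: cos σ = sin φ₁ sin φ₂ + cos φ₁ cos φ₂ cos Δλ,  σ = 1.2030 rad → d_gc = 7653.4 km
Rhumb line: Δψ = -1.7480, q = Δφ/Δψ = 0.5462, d_rh = R√(Δφ²+q²Δλ²) = 8195.6 km
Excess = 8195.6 − 7653.4 = 542.2 ≈ 542 km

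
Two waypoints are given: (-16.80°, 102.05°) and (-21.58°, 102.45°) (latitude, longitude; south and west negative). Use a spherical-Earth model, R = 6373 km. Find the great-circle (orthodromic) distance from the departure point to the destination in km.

Haversine: a = sin²(Δφ/2)+cos φ₁ cos φ₂ sin²(Δλ/2) = 0.00175;  σ = 2·atan2(√a,√(1−a))
σ = 4.795° → d = Rσ = 6373·0.08369 = 533 km

533 km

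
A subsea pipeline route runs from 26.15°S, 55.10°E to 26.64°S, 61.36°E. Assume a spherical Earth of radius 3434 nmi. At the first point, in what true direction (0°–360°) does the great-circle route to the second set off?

96.4°

θ = atan2( sin Δλ·cos φ₂ ,  cos φ₁ sin φ₂ − sin φ₁ cos φ₂ cos Δλ )
  = atan2(+0.0975, -0.0109) = 96.38°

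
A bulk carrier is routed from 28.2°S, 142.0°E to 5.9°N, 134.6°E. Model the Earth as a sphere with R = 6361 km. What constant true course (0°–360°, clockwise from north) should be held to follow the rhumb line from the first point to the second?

Δψ = ln[tan(π/4+φ₂/2)/tan(π/4+φ₁/2)] = +0.6165
Δλ = -0.1292 rad (taken the short way round)
course = atan2(Δλ, Δψ) = 348.17°

348.2°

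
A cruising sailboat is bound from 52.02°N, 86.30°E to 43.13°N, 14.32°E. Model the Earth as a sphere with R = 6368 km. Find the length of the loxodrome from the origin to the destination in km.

5469 km

Δψ = ln[tan(π/4+φ₂/2)/tan(π/4+φ₁/2)] = -0.2308;  Δφ = -0.1552 rad,  Δλ = -1.2563 rad
q = Δφ/Δψ = 0.6723
d = R·√(Δφ² + q²Δλ²) = 6368·0.85876 = 5469 km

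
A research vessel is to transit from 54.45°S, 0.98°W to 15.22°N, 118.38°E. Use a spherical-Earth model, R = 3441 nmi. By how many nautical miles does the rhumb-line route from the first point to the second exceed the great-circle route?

316 nmi

Great circle: cos σ = sin φ₁ sin φ₂ + cos φ₁ cos φ₂ cos Δλ,  σ = 2.0813 rad → d_gc = 7161.9 nmi
Rhumb line: Δψ = +1.4064, q = Δφ/Δψ = 0.8646, d_rh = R√(Δφ²+q²Δλ²) = 7477.8 nmi
Excess = 7477.8 − 7161.9 = 315.9 ≈ 316 nmi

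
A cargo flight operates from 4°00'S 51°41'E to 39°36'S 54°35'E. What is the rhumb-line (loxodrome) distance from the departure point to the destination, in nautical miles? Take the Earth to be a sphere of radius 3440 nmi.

2143 nmi

Δψ = ln[tan(π/4+φ₂/2)/tan(π/4+φ₁/2)] = -0.6840;  Δφ = -0.6213 rad,  Δλ = +0.0506 rad
q = Δφ/Δψ = 0.9085
d = R·√(Δφ² + q²Δλ²) = 3440·0.62304 = 2143 nmi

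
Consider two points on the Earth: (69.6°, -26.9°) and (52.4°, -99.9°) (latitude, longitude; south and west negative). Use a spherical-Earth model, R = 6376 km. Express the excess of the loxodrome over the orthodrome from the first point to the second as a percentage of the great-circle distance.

Great circle: σ = 0.6355 rad → d_gc = Rσ = 4051.9 km
Rhumb: Δφ = -0.3002, Δλ = -1.2741, Δψ = -0.6376, q = Δφ/Δψ = 0.4708 → d_rh = R√(Δφ²+q²Δλ²) = 4276.7 km
Excess = (4276.7 − 4051.9) / 4051.9 = 224.8 / 4051.9 = 5.548% ≈ 5.5%

5.5%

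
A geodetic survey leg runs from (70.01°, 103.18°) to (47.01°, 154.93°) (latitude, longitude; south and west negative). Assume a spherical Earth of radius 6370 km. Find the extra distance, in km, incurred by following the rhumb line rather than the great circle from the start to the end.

96 km

Great circle: cos σ = sin φ₁ sin φ₂ + cos φ₁ cos φ₂ cos Δλ,  σ = 0.5886 rad → d_gc = 3749.4 km
Rhumb line: Δψ = -0.8040, q = Δφ/Δψ = 0.4993, d_rh = R√(Δφ²+q²Δλ²) = 3845.7 km
Excess = 3845.7 − 3749.4 = 96.3 ≈ 96 km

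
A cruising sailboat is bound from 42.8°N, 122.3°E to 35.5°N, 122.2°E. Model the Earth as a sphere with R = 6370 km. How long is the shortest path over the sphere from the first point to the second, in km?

812 km

Haversine: a = sin²(Δφ/2)+cos φ₁ cos φ₂ sin²(Δλ/2) = 0.00405;  σ = 2·atan2(√a,√(1−a))
σ = 7.300° → d = Rσ = 6370·0.12742 = 812 km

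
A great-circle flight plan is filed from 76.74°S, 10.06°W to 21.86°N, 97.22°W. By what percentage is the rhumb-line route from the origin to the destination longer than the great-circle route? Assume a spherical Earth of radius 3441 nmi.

Great circle: σ = 1.9304 rad → d_gc = Rσ = 6642.4 nmi
Rhumb: Δφ = +1.7209, Δλ = -1.5212, Δψ = +2.5433, q = Δφ/Δψ = 0.6766 → d_rh = R√(Δφ²+q²Δλ²) = 6900.0 nmi
Excess = (6900.0 − 6642.4) / 6642.4 = 257.6 / 6642.4 = 3.88% ≈ 3.9%

3.9%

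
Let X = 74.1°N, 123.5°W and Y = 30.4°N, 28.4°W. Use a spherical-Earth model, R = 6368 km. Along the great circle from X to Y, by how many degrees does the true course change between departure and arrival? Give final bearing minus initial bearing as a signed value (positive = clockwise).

+85.9°

At departure: θ₁ = atan2(sin Δλ cos φ₂, cos φ₁ sin φ₂ − sin φ₁ cos φ₂ cos Δλ) = 76.11°
At arrival: θ₂ = atan2(sin Δλ cos φ₁, −cos φ₂ sin φ₁ + sin φ₂ cos φ₁ cos Δλ) = 162.04°
Δθ = θ₂ − θ₁ = +85.9°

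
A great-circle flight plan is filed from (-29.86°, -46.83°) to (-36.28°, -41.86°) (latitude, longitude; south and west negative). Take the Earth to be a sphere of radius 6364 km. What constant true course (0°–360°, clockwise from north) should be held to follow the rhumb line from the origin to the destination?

147.1°

Meridional parts: M(φ₁)=-0.5465, M(φ₂)=-0.6803 → ΔM = -0.1338;  Δλ = +0.0867 rad
tan C = Δλ / ΔM = -0.6481 → C = 147.05°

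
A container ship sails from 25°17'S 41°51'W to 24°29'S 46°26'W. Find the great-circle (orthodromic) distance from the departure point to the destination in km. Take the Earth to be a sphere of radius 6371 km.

471 km

Haversine: a = sin²(Δφ/2)+cos φ₁ cos φ₂ sin²(Δλ/2) = 0.00136;  σ = 2·atan2(√a,√(1−a))
σ = 4.234° → d = Rσ = 6371·0.07389 = 471 km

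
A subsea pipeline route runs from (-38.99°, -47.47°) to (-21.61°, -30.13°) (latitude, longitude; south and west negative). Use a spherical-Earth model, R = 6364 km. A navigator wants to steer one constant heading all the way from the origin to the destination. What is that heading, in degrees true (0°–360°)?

40.6°

Δψ = ln[tan(π/4+φ₂/2)/tan(π/4+φ₁/2)] = +0.3536
Δλ = +0.3026 rad (taken the short way round)
course = atan2(Δλ, Δψ) = 40.56°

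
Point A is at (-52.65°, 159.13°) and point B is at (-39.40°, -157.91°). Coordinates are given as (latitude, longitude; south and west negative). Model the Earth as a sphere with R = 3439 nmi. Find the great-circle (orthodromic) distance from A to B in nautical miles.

1923 nmi

cos σ = sin φ₁ sin φ₂ + cos φ₁ cos φ₂ cos Δλ
      = sin(-52.65°)sin(-39.40°) + cos(-52.65°)cos(-39.40°)cos(42.96°) = 0.8477
σ = 32.042° → d = Rσ = 3439·0.55924 = 1923 nmi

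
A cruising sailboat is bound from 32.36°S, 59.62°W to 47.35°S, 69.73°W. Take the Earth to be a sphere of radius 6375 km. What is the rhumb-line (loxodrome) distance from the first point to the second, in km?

1875 km

Δψ = ln[tan(π/4+φ₂/2)/tan(π/4+φ₁/2)] = -0.3432;  Δφ = -0.2616 rad,  Δλ = -0.1765 rad
q = Δφ/Δψ = 0.7624
d = R·√(Δφ² + q²Δλ²) = 6375·0.29419 = 1875 km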